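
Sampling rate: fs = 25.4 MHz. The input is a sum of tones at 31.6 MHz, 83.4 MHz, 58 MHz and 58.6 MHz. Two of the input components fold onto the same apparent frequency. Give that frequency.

7.2 MHz

fs/2 = 12.7 MHz.
31.6 MHz mod fs = 6.2 MHz.
6.2 MHz ≤ fs/2 = 12.7 MHz, appears at 6.2 MHz.
83.4 MHz mod fs = 7.2 MHz.
7.2 MHz ≤ fs/2 = 12.7 MHz, appears at 7.2 MHz.
58 MHz mod fs = 7.2 MHz.
7.2 MHz ≤ fs/2 = 12.7 MHz, appears at 7.2 MHz.
58.6 MHz mod fs = 7.8 MHz.
7.8 MHz ≤ fs/2 = 12.7 MHz, appears at 7.8 MHz.
58 MHz and 83.4 MHz both map to 7.2 MHz.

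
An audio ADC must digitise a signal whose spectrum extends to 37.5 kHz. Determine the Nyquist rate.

Nyquist rate = 2 × 37.5 kHz = 75 kHz.

75 kHz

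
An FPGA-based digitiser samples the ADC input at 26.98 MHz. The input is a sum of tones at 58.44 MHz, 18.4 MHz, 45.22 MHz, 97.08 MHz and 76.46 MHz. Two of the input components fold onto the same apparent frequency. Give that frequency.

fs/2 = 13.49 MHz.
58.44 MHz mod fs = 4.48 MHz.
4.48 MHz ≤ fs/2 = 13.49 MHz, appears at 4.48 MHz.
18.4 MHz > fs/2 = 13.49 MHz, folds to fs − 18.4 MHz = 8.58 MHz.
45.22 MHz mod fs = 18.24 MHz.
18.24 MHz > fs/2 = 13.49 MHz, folds to fs − 18.24 MHz = 8.74 MHz.
97.08 MHz mod fs = 16.14 MHz.
16.14 MHz > fs/2 = 13.49 MHz, folds to fs − 16.14 MHz = 10.84 MHz.
76.46 MHz mod fs = 22.5 MHz.
22.5 MHz > fs/2 = 13.49 MHz, folds to fs − 22.5 MHz = 4.48 MHz.
58.44 MHz and 76.46 MHz both map to 4.48 MHz.

4.48 MHz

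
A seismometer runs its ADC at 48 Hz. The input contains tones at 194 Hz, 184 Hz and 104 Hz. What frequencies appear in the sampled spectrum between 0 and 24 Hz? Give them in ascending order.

fs/2 = 24 Hz.
194 Hz mod fs = 2 Hz.
2 Hz ≤ fs/2 = 24 Hz, appears at 2 Hz.
184 Hz mod fs = 40 Hz.
40 Hz > fs/2 = 24 Hz, folds to fs − 40 Hz = 8 Hz.
104 Hz mod fs = 8 Hz.
8 Hz ≤ fs/2 = 24 Hz, appears at 8 Hz.
Distinct values: {2 Hz, 8 Hz}.

2 Hz, 8 Hz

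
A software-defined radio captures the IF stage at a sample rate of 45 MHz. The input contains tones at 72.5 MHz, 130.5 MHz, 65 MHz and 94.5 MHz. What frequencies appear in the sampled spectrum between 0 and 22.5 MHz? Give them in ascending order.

4.5 MHz, 17.5 MHz, 20 MHz

fs/2 = 22.5 MHz.
72.5 MHz mod fs = 27.5 MHz.
27.5 MHz > fs/2 = 22.5 MHz, folds to fs − 27.5 MHz = 17.5 MHz.
130.5 MHz mod fs = 40.5 MHz.
40.5 MHz > fs/2 = 22.5 MHz, folds to fs − 40.5 MHz = 4.5 MHz.
65 MHz mod fs = 20 MHz.
20 MHz ≤ fs/2 = 22.5 MHz, appears at 20 MHz.
94.5 MHz mod fs = 4.5 MHz.
4.5 MHz ≤ fs/2 = 22.5 MHz, appears at 4.5 MHz.
Distinct values: {4.5 MHz, 17.5 MHz, 20 MHz}.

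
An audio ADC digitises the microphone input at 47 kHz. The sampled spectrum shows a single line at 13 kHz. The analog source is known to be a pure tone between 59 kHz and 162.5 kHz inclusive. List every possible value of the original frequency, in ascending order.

60 kHz, 81 kHz, 107 kHz, 128 kHz, 154 kHz

Frequencies that alias to 13 kHz are k·fs ± 13 kHz for integer k ≥ 0.
k=0: 13 kHz.
k=1: 34 kHz, 60 kHz.
k=2: 81 kHz, 107 kHz.
k=3: 128 kHz, 154 kHz.
k=4: 175 kHz, 201 kHz.
Within [59 kHz, 162.5 kHz]: 60 kHz, 81 kHz, 107 kHz, 128 kHz, 154 kHz.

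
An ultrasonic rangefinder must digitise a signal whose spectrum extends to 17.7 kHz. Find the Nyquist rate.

35.4 kHz

Nyquist rate = 2 × 17.7 kHz = 35.4 kHz.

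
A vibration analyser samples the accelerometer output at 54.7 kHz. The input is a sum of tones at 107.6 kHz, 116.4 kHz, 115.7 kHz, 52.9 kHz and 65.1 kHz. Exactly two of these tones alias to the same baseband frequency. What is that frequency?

fs/2 = 27.35 kHz.
107.6 kHz mod fs = 52.9 kHz.
52.9 kHz > fs/2 = 27.35 kHz, folds to fs − 52.9 kHz = 1.8 kHz.
116.4 kHz mod fs = 7 kHz.
7 kHz ≤ fs/2 = 27.35 kHz, appears at 7 kHz.
115.7 kHz mod fs = 6.3 kHz.
6.3 kHz ≤ fs/2 = 27.35 kHz, appears at 6.3 kHz.
52.9 kHz > fs/2 = 27.35 kHz, folds to fs − 52.9 kHz = 1.8 kHz.
65.1 kHz mod fs = 10.4 kHz.
10.4 kHz ≤ fs/2 = 27.35 kHz, appears at 10.4 kHz.
52.9 kHz and 107.6 kHz both map to 1.8 kHz.

1.8 kHz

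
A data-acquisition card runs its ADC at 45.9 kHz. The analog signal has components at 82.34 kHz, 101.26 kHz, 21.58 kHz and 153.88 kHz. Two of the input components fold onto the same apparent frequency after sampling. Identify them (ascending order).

fs/2 = 22.95 kHz.
82.34 kHz mod fs = 36.44 kHz.
36.44 kHz > fs/2 = 22.95 kHz, folds to fs − 36.44 kHz = 9.46 kHz.
101.26 kHz mod fs = 9.46 kHz.
9.46 kHz ≤ fs/2 = 22.95 kHz, appears at 9.46 kHz.
21.58 kHz ≤ fs/2 = 22.95 kHz, passes unchanged.
153.88 kHz mod fs = 16.18 kHz.
16.18 kHz ≤ fs/2 = 22.95 kHz, appears at 16.18 kHz.
82.34 kHz and 101.26 kHz both map to 9.46 kHz.

82.34 kHz, 101.26 kHz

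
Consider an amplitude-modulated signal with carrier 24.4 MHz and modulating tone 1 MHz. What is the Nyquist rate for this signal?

AM sidebands sit at fc ± fm = 23.4 MHz and 25.4 MHz.
Highest-frequency component: 25.4 MHz.
Nyquist rate = 2 × 25.4 MHz = 50.8 MHz.

50.8 MHz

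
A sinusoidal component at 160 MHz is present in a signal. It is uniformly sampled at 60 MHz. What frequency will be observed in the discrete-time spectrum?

20 MHz

160 MHz mod fs = 40 MHz.
40 MHz > fs/2 = 30 MHz, folds to fs − 40 MHz = 20 MHz.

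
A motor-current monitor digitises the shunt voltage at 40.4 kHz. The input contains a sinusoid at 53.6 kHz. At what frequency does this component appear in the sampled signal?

13.2 kHz

53.6 kHz mod fs = 13.2 kHz.
13.2 kHz ≤ fs/2 = 20.2 kHz, appears at 13.2 kHz.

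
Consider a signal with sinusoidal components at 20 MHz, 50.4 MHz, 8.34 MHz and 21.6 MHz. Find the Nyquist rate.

Highest-frequency component: 50.4 MHz.
Nyquist rate = 2 × 50.4 MHz = 100.8 MHz.

100.8 MHz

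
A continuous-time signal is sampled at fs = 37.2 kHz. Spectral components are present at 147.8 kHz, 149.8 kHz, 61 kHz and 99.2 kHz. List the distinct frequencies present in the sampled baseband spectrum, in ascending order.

fs/2 = 18.6 kHz.
147.8 kHz mod fs = 36.2 kHz.
36.2 kHz > fs/2 = 18.6 kHz, folds to fs − 36.2 kHz = 1 kHz.
149.8 kHz mod fs = 1 kHz.
1 kHz ≤ fs/2 = 18.6 kHz, appears at 1 kHz.
61 kHz mod fs = 23.8 kHz.
23.8 kHz > fs/2 = 18.6 kHz, folds to fs − 23.8 kHz = 13.4 kHz.
99.2 kHz mod fs = 24.8 kHz.
24.8 kHz > fs/2 = 18.6 kHz, folds to fs − 24.8 kHz = 12.4 kHz.
Distinct values: {1 kHz, 12.4 kHz, 13.4 kHz}.

1 kHz, 12.4 kHz, 13.4 kHz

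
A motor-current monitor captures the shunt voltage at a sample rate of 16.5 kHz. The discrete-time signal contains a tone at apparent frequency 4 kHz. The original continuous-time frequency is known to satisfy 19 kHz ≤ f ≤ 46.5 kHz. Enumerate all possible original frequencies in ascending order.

20.5 kHz, 29 kHz, 37 kHz, 45.5 kHz

Frequencies that alias to 4 kHz are k·fs ± 4 kHz for integer k ≥ 0.
k=0: 4 kHz.
k=1: 12.5 kHz, 20.5 kHz.
k=2: 29 kHz, 37 kHz.
k=3: 45.5 kHz, 53.5 kHz.
k=4: 62 kHz, 70 kHz.
Within [19 kHz, 46.5 kHz]: 20.5 kHz, 29 kHz, 37 kHz, 45.5 kHz.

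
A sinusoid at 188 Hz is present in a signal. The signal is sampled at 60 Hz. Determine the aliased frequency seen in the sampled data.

8 Hz

188 Hz mod fs = 8 Hz.
8 Hz ≤ fs/2 = 30 Hz, appears at 8 Hz.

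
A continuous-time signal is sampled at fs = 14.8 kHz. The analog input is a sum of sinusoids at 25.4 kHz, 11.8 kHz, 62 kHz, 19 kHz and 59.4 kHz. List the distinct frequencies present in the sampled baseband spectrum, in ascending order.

0.2 kHz, 2.8 kHz, 3 kHz, 4.2 kHz

fs/2 = 7.4 kHz.
25.4 kHz mod fs = 10.6 kHz.
10.6 kHz > fs/2 = 7.4 kHz, folds to fs − 10.6 kHz = 4.2 kHz.
11.8 kHz > fs/2 = 7.4 kHz, folds to fs − 11.8 kHz = 3 kHz.
62 kHz mod fs = 2.8 kHz.
2.8 kHz ≤ fs/2 = 7.4 kHz, appears at 2.8 kHz.
19 kHz mod fs = 4.2 kHz.
4.2 kHz ≤ fs/2 = 7.4 kHz, appears at 4.2 kHz.
59.4 kHz mod fs = 0.2 kHz.
0.2 kHz ≤ fs/2 = 7.4 kHz, appears at 0.2 kHz.
Distinct values: {0.2 kHz, 2.8 kHz, 3 kHz, 4.2 kHz}.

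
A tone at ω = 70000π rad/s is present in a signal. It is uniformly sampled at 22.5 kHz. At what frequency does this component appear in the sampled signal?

10 kHz

ω = 70000π rad/s → f = ω/(2π) = 35000 Hz = 35 kHz.
35 kHz mod fs = 12.5 kHz.
12.5 kHz > fs/2 = 11.25 kHz, folds to fs − 12.5 kHz = 10 kHz.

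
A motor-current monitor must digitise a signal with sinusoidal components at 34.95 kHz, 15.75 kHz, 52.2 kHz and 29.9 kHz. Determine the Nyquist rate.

Highest-frequency component: 52.2 kHz.
Nyquist rate = 2 × 52.2 kHz = 104.4 kHz.

104.4 kHz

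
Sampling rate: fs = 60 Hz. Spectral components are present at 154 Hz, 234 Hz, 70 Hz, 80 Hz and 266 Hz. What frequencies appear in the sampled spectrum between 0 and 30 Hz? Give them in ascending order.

fs/2 = 30 Hz.
154 Hz mod fs = 34 Hz.
34 Hz > fs/2 = 30 Hz, folds to fs − 34 Hz = 26 Hz.
234 Hz mod fs = 54 Hz.
54 Hz > fs/2 = 30 Hz, folds to fs − 54 Hz = 6 Hz.
70 Hz mod fs = 10 Hz.
10 Hz ≤ fs/2 = 30 Hz, appears at 10 Hz.
80 Hz mod fs = 20 Hz.
20 Hz ≤ fs/2 = 30 Hz, appears at 20 Hz.
266 Hz mod fs = 26 Hz.
26 Hz ≤ fs/2 = 30 Hz, appears at 26 Hz.
Distinct values: {6 Hz, 10 Hz, 20 Hz, 26 Hz}.

6 Hz, 10 Hz, 20 Hz, 26 Hz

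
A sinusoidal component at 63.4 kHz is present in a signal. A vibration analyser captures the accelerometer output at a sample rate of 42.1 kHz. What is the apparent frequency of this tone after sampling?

20.8 kHz

63.4 kHz mod fs = 21.3 kHz.
21.3 kHz > fs/2 = 21.05 kHz, folds to fs − 21.3 kHz = 20.8 kHz.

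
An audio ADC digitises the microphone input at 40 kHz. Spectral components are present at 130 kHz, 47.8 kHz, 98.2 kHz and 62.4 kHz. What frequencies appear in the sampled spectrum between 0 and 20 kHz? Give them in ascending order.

7.8 kHz, 10 kHz, 17.6 kHz, 18.2 kHz

fs/2 = 20 kHz.
130 kHz mod fs = 10 kHz.
10 kHz ≤ fs/2 = 20 kHz, appears at 10 kHz.
47.8 kHz mod fs = 7.8 kHz.
7.8 kHz ≤ fs/2 = 20 kHz, appears at 7.8 kHz.
98.2 kHz mod fs = 18.2 kHz.
18.2 kHz ≤ fs/2 = 20 kHz, appears at 18.2 kHz.
62.4 kHz mod fs = 22.4 kHz.
22.4 kHz > fs/2 = 20 kHz, folds to fs − 22.4 kHz = 17.6 kHz.
Distinct values: {7.8 kHz, 10 kHz, 17.6 kHz, 18.2 kHz}.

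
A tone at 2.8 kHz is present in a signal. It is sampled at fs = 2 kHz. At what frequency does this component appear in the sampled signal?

2.8 kHz mod fs = 0.8 kHz.
0.8 kHz ≤ fs/2 = 1 kHz, appears at 0.8 kHz.

0.8 kHz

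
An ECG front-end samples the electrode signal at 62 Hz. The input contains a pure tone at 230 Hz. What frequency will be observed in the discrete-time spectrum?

18 Hz

230 Hz mod fs = 44 Hz.
44 Hz > fs/2 = 31 Hz, folds to fs − 44 Hz = 18 Hz.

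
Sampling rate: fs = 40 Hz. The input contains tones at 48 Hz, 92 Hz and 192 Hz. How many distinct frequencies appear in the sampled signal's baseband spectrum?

fs/2 = 20 Hz.
48 Hz mod fs = 8 Hz.
8 Hz ≤ fs/2 = 20 Hz, appears at 8 Hz.
92 Hz mod fs = 12 Hz.
12 Hz ≤ fs/2 = 20 Hz, appears at 12 Hz.
192 Hz mod fs = 32 Hz.
32 Hz > fs/2 = 20 Hz, folds to fs − 32 Hz = 8 Hz.
Distinct values: {8 Hz, 12 Hz} → 2.

2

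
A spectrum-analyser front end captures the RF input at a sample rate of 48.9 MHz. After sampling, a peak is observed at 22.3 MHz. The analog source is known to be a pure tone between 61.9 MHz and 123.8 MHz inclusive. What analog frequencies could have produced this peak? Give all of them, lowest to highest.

Frequencies that alias to 22.3 MHz are k·fs ± 22.3 MHz for integer k ≥ 0.
k=0: 22.3 MHz.
k=1: 26.6 MHz, 71.2 MHz.
k=2: 75.5 MHz, 120.1 MHz.
k=3: 124.4 MHz, 169 MHz.
Within [61.9 MHz, 123.8 MHz]: 71.2 MHz, 75.5 MHz, 120.1 MHz.

71.2 MHz, 75.5 MHz, 120.1 MHz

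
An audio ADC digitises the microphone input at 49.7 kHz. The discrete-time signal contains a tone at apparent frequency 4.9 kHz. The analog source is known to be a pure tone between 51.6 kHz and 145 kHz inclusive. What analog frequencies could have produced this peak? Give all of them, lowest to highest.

54.6 kHz, 94.5 kHz, 104.3 kHz, 144.2 kHz

Frequencies that alias to 4.9 kHz are k·fs ± 4.9 kHz for integer k ≥ 0.
k=0: 4.9 kHz.
k=1: 44.8 kHz, 54.6 kHz.
k=2: 94.5 kHz, 104.3 kHz.
k=3: 144.2 kHz, 154 kHz.
k=4: 193.9 kHz, 203.7 kHz.
Within [51.6 kHz, 145 kHz]: 54.6 kHz, 94.5 kHz, 104.3 kHz, 144.2 kHz.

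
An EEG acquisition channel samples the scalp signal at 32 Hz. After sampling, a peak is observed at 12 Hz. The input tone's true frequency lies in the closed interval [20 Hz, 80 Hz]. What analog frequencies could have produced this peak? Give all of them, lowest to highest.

20 Hz, 44 Hz, 52 Hz, 76 Hz

Frequencies that alias to 12 Hz are k·fs ± 12 Hz for integer k ≥ 0.
k=0: 12 Hz.
k=1: 20 Hz, 44 Hz.
k=2: 52 Hz, 76 Hz.
k=3: 84 Hz, 108 Hz.
Within [20 Hz, 80 Hz]: 20 Hz, 44 Hz, 52 Hz, 76 Hz.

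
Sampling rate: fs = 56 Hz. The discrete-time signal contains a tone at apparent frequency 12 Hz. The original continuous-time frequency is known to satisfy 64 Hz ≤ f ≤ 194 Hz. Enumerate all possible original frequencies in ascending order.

68 Hz, 100 Hz, 124 Hz, 156 Hz, 180 Hz

Frequencies that alias to 12 Hz are k·fs ± 12 Hz for integer k ≥ 0.
k=0: 12 Hz.
k=1: 44 Hz, 68 Hz.
k=2: 100 Hz, 124 Hz.
k=3: 156 Hz, 180 Hz.
k=4: 212 Hz, 236 Hz.
Within [64 Hz, 194 Hz]: 68 Hz, 100 Hz, 124 Hz, 156 Hz, 180 Hz.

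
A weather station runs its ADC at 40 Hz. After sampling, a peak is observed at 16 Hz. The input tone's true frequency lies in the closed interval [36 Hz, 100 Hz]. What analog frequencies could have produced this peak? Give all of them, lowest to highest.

Frequencies that alias to 16 Hz are k·fs ± 16 Hz for integer k ≥ 0.
k=0: 16 Hz.
k=1: 24 Hz, 56 Hz.
k=2: 64 Hz, 96 Hz.
k=3: 104 Hz, 136 Hz.
Within [36 Hz, 100 Hz]: 56 Hz, 64 Hz, 96 Hz.

56 Hz, 64 Hz, 96 Hz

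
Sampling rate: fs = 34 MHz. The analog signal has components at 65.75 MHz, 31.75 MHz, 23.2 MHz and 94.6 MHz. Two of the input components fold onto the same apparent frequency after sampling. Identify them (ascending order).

31.75 MHz, 65.75 MHz

fs/2 = 17 MHz.
65.75 MHz mod fs = 31.75 MHz.
31.75 MHz > fs/2 = 17 MHz, folds to fs − 31.75 MHz = 2.25 MHz.
31.75 MHz > fs/2 = 17 MHz, folds to fs − 31.75 MHz = 2.25 MHz.
23.2 MHz > fs/2 = 17 MHz, folds to fs − 23.2 MHz = 10.8 MHz.
94.6 MHz mod fs = 26.6 MHz.
26.6 MHz > fs/2 = 17 MHz, folds to fs − 26.6 MHz = 7.4 MHz.
31.75 MHz and 65.75 MHz both map to 2.25 MHz.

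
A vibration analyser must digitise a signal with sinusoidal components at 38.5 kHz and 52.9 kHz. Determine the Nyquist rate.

Highest-frequency component: 52.9 kHz.
Nyquist rate = 2 × 52.9 kHz = 105.8 kHz.

105.8 kHz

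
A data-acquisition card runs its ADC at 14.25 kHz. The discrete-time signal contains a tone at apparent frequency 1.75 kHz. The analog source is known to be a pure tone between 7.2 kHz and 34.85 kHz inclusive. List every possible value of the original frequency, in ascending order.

12.5 kHz, 16 kHz, 26.75 kHz, 30.25 kHz

Frequencies that alias to 1.75 kHz are k·fs ± 1.75 kHz for integer k ≥ 0.
k=0: 1.75 kHz.
k=1: 12.5 kHz, 16 kHz.
k=2: 26.75 kHz, 30.25 kHz.
k=3: 41 kHz, 44.5 kHz.
Within [7.2 kHz, 34.85 kHz]: 12.5 kHz, 16 kHz, 26.75 kHz, 30.25 kHz.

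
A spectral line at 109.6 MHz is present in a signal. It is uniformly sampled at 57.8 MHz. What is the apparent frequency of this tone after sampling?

6 MHz

109.6 MHz mod fs = 51.8 MHz.
51.8 MHz > fs/2 = 28.9 MHz, folds to fs − 51.8 MHz = 6 MHz.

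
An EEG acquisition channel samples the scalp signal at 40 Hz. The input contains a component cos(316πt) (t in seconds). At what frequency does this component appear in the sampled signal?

ω = 316π rad/s → f = ω/(2π) = 158 Hz.
158 Hz mod fs = 38 Hz.
38 Hz > fs/2 = 20 Hz, folds to fs − 38 Hz = 2 Hz.

2 Hz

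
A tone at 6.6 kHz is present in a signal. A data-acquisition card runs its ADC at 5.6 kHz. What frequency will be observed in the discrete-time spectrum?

1 kHz

6.6 kHz mod fs = 1 kHz.
1 kHz ≤ fs/2 = 2.8 kHz, appears at 1 kHz.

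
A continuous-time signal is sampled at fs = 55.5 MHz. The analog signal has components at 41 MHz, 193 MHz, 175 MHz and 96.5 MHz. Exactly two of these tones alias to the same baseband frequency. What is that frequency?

14.5 MHz

fs/2 = 27.75 MHz.
41 MHz > fs/2 = 27.75 MHz, folds to fs − 41 MHz = 14.5 MHz.
193 MHz mod fs = 26.5 MHz.
26.5 MHz ≤ fs/2 = 27.75 MHz, appears at 26.5 MHz.
175 MHz mod fs = 8.5 MHz.
8.5 MHz ≤ fs/2 = 27.75 MHz, appears at 8.5 MHz.
96.5 MHz mod fs = 41 MHz.
41 MHz > fs/2 = 27.75 MHz, folds to fs − 41 MHz = 14.5 MHz.
41 MHz and 96.5 MHz both map to 14.5 MHz.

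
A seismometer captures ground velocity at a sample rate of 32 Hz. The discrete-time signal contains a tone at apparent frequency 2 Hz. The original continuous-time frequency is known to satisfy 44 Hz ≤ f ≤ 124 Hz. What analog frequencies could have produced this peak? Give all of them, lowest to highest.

Frequencies that alias to 2 Hz are k·fs ± 2 Hz for integer k ≥ 0.
k=0: 2 Hz.
k=1: 30 Hz, 34 Hz.
k=2: 62 Hz, 66 Hz.
k=3: 94 Hz, 98 Hz.
k=4: 126 Hz, 130 Hz.
Within [44 Hz, 124 Hz]: 62 Hz, 66 Hz, 94 Hz, 98 Hz.

62 Hz, 66 Hz, 94 Hz, 98 Hz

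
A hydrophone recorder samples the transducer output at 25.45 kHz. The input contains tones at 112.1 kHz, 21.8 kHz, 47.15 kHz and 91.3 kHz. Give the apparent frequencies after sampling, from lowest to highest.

fs/2 = 12.725 kHz.
112.1 kHz mod fs = 10.3 kHz.
10.3 kHz ≤ fs/2 = 12.725 kHz, appears at 10.3 kHz.
21.8 kHz > fs/2 = 12.725 kHz, folds to fs − 21.8 kHz = 3.65 kHz.
47.15 kHz mod fs = 21.7 kHz.
21.7 kHz > fs/2 = 12.725 kHz, folds to fs − 21.7 kHz = 3.75 kHz.
91.3 kHz mod fs = 14.95 kHz.
14.95 kHz > fs/2 = 12.725 kHz, folds to fs − 14.95 kHz = 10.5 kHz.
Distinct values: {3.65 kHz, 3.75 kHz, 10.3 kHz, 10.5 kHz}.

3.65 kHz, 3.75 kHz, 10.3 kHz, 10.5 kHz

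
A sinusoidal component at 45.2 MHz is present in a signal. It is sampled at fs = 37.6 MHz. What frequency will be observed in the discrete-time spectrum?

7.6 MHz

45.2 MHz mod fs = 7.6 MHz.
7.6 MHz ≤ fs/2 = 18.8 MHz, appears at 7.6 MHz.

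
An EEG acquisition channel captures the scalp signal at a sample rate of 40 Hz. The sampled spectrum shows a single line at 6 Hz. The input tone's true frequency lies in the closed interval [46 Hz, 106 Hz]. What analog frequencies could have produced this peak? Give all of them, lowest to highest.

Frequencies that alias to 6 Hz are k·fs ± 6 Hz for integer k ≥ 0.
k=0: 6 Hz.
k=1: 34 Hz, 46 Hz.
k=2: 74 Hz, 86 Hz.
k=3: 114 Hz, 126 Hz.
Within [46 Hz, 106 Hz]: 46 Hz, 74 Hz, 86 Hz.

46 Hz, 74 Hz, 86 Hz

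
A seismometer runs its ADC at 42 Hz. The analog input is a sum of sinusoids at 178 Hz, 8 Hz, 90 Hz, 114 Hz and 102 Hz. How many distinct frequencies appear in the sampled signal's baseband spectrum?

5

fs/2 = 21 Hz.
178 Hz mod fs = 10 Hz.
10 Hz ≤ fs/2 = 21 Hz, appears at 10 Hz.
8 Hz ≤ fs/2 = 21 Hz, passes unchanged.
90 Hz mod fs = 6 Hz.
6 Hz ≤ fs/2 = 21 Hz, appears at 6 Hz.
114 Hz mod fs = 30 Hz.
30 Hz > fs/2 = 21 Hz, folds to fs − 30 Hz = 12 Hz.
102 Hz mod fs = 18 Hz.
18 Hz ≤ fs/2 = 21 Hz, appears at 18 Hz.
Distinct values: {6 Hz, 8 Hz, 10 Hz, 12 Hz, 18 Hz} → 5.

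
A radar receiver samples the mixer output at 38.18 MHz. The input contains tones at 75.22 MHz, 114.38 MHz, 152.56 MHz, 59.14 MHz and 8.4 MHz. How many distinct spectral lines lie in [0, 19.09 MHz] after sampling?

fs/2 = 19.09 MHz.
75.22 MHz mod fs = 37.04 MHz.
37.04 MHz > fs/2 = 19.09 MHz, folds to fs − 37.04 MHz = 1.14 MHz.
114.38 MHz mod fs = 38.02 MHz.
38.02 MHz > fs/2 = 19.09 MHz, folds to fs − 38.02 MHz = 0.16 MHz.
152.56 MHz mod fs = 38.02 MHz.
38.02 MHz > fs/2 = 19.09 MHz, folds to fs − 38.02 MHz = 0.16 MHz.
59.14 MHz mod fs = 20.96 MHz.
20.96 MHz > fs/2 = 19.09 MHz, folds to fs − 20.96 MHz = 17.22 MHz.
8.4 MHz ≤ fs/2 = 19.09 MHz, passes unchanged.
Distinct values: {0.16 MHz, 1.14 MHz, 8.4 MHz, 17.22 MHz} → 4.

4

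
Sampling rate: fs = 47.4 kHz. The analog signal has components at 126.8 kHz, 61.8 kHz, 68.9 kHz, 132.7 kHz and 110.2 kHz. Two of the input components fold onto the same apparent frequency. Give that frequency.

fs/2 = 23.7 kHz.
126.8 kHz mod fs = 32 kHz.
32 kHz > fs/2 = 23.7 kHz, folds to fs − 32 kHz = 15.4 kHz.
61.8 kHz mod fs = 14.4 kHz.
14.4 kHz ≤ fs/2 = 23.7 kHz, appears at 14.4 kHz.
68.9 kHz mod fs = 21.5 kHz.
21.5 kHz ≤ fs/2 = 23.7 kHz, appears at 21.5 kHz.
132.7 kHz mod fs = 37.9 kHz.
37.9 kHz > fs/2 = 23.7 kHz, folds to fs − 37.9 kHz = 9.5 kHz.
110.2 kHz mod fs = 15.4 kHz.
15.4 kHz ≤ fs/2 = 23.7 kHz, appears at 15.4 kHz.
110.2 kHz and 126.8 kHz both map to 15.4 kHz.

15.4 kHz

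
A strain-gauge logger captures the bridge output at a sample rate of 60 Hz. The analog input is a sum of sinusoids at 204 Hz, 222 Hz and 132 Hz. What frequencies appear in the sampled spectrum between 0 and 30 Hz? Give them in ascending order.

fs/2 = 30 Hz.
204 Hz mod fs = 24 Hz.
24 Hz ≤ fs/2 = 30 Hz, appears at 24 Hz.
222 Hz mod fs = 42 Hz.
42 Hz > fs/2 = 30 Hz, folds to fs − 42 Hz = 18 Hz.
132 Hz mod fs = 12 Hz.
12 Hz ≤ fs/2 = 30 Hz, appears at 12 Hz.
Distinct values: {12 Hz, 18 Hz, 24 Hz}.

12 Hz, 18 Hz, 24 Hz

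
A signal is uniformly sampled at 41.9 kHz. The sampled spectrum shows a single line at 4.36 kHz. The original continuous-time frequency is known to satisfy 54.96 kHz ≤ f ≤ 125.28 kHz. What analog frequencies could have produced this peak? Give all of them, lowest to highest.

79.44 kHz, 88.16 kHz, 121.34 kHz

Frequencies that alias to 4.36 kHz are k·fs ± 4.36 kHz for integer k ≥ 0.
k=0: 4.36 kHz.
k=1: 37.54 kHz, 46.26 kHz.
k=2: 79.44 kHz, 88.16 kHz.
k=3: 121.34 kHz, 130.06 kHz.
k=4: 163.24 kHz, 171.96 kHz.
Within [54.96 kHz, 125.28 kHz]: 79.44 kHz, 88.16 kHz, 121.34 kHz.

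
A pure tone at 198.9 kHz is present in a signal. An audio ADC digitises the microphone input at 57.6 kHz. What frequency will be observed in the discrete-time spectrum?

26.1 kHz

198.9 kHz mod fs = 26.1 kHz.
26.1 kHz ≤ fs/2 = 28.8 kHz, appears at 26.1 kHz.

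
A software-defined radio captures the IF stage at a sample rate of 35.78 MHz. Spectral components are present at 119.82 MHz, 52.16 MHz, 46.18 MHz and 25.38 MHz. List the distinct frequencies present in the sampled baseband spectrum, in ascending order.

fs/2 = 17.89 MHz.
119.82 MHz mod fs = 12.48 MHz.
12.48 MHz ≤ fs/2 = 17.89 MHz, appears at 12.48 MHz.
52.16 MHz mod fs = 16.38 MHz.
16.38 MHz ≤ fs/2 = 17.89 MHz, appears at 16.38 MHz.
46.18 MHz mod fs = 10.4 MHz.
10.4 MHz ≤ fs/2 = 17.89 MHz, appears at 10.4 MHz.
25.38 MHz > fs/2 = 17.89 MHz, folds to fs − 25.38 MHz = 10.4 MHz.
Distinct values: {10.4 MHz, 12.48 MHz, 16.38 MHz}.

10.4 MHz, 12.48 MHz, 16.38 MHz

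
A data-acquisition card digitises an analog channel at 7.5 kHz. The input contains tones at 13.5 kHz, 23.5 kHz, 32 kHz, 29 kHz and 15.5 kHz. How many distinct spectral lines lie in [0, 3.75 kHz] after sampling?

fs/2 = 3.75 kHz.
13.5 kHz mod fs = 6 kHz.
6 kHz > fs/2 = 3.75 kHz, folds to fs − 6 kHz = 1.5 kHz.
23.5 kHz mod fs = 1 kHz.
1 kHz ≤ fs/2 = 3.75 kHz, appears at 1 kHz.
32 kHz mod fs = 2 kHz.
2 kHz ≤ fs/2 = 3.75 kHz, appears at 2 kHz.
29 kHz mod fs = 6.5 kHz.
6.5 kHz > fs/2 = 3.75 kHz, folds to fs − 6.5 kHz = 1 kHz.
15.5 kHz mod fs = 0.5 kHz.
0.5 kHz ≤ fs/2 = 3.75 kHz, appears at 0.5 kHz.
Distinct values: {0.5 kHz, 1 kHz, 1.5 kHz, 2 kHz} → 4.

4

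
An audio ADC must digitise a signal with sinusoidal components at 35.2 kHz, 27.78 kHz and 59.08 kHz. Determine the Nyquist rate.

Highest-frequency component: 59.08 kHz.
Nyquist rate = 2 × 59.08 kHz = 118.16 kHz.

118.16 kHz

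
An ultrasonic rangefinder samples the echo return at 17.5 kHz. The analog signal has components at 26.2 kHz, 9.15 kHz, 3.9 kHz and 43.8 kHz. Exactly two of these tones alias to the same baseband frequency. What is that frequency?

8.7 kHz

fs/2 = 8.75 kHz.
26.2 kHz mod fs = 8.7 kHz.
8.7 kHz ≤ fs/2 = 8.75 kHz, appears at 8.7 kHz.
9.15 kHz > fs/2 = 8.75 kHz, folds to fs − 9.15 kHz = 8.35 kHz.
3.9 kHz ≤ fs/2 = 8.75 kHz, passes unchanged.
43.8 kHz mod fs = 8.8 kHz.
8.8 kHz > fs/2 = 8.75 kHz, folds to fs − 8.8 kHz = 8.7 kHz.
26.2 kHz and 43.8 kHz both map to 8.7 kHz.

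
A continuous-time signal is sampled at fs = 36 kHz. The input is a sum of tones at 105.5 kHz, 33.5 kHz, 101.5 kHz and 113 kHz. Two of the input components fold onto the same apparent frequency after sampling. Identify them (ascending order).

33.5 kHz, 105.5 kHz

fs/2 = 18 kHz.
105.5 kHz mod fs = 33.5 kHz.
33.5 kHz > fs/2 = 18 kHz, folds to fs − 33.5 kHz = 2.5 kHz.
33.5 kHz > fs/2 = 18 kHz, folds to fs − 33.5 kHz = 2.5 kHz.
101.5 kHz mod fs = 29.5 kHz.
29.5 kHz > fs/2 = 18 kHz, folds to fs − 29.5 kHz = 6.5 kHz.
113 kHz mod fs = 5 kHz.
5 kHz ≤ fs/2 = 18 kHz, appears at 5 kHz.
33.5 kHz and 105.5 kHz both map to 2.5 kHz.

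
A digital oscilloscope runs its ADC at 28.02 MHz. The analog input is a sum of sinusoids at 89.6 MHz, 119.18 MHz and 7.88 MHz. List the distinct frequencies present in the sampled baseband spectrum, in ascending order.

fs/2 = 14.01 MHz.
89.6 MHz mod fs = 5.54 MHz.
5.54 MHz ≤ fs/2 = 14.01 MHz, appears at 5.54 MHz.
119.18 MHz mod fs = 7.1 MHz.
7.1 MHz ≤ fs/2 = 14.01 MHz, appears at 7.1 MHz.
7.88 MHz ≤ fs/2 = 14.01 MHz, passes unchanged.
Distinct values: {5.54 MHz, 7.1 MHz, 7.88 MHz}.

5.54 MHz, 7.1 MHz, 7.88 MHz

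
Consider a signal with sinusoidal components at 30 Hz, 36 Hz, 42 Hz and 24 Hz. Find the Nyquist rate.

Highest-frequency component: 42 Hz.
Nyquist rate = 2 × 42 Hz = 84 Hz.

84 Hz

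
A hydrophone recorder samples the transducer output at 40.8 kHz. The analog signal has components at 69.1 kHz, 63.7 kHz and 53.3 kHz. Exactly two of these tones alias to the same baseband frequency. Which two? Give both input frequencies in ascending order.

53.3 kHz, 69.1 kHz

fs/2 = 20.4 kHz.
69.1 kHz mod fs = 28.3 kHz.
28.3 kHz > fs/2 = 20.4 kHz, folds to fs − 28.3 kHz = 12.5 kHz.
63.7 kHz mod fs = 22.9 kHz.
22.9 kHz > fs/2 = 20.4 kHz, folds to fs − 22.9 kHz = 17.9 kHz.
53.3 kHz mod fs = 12.5 kHz.
12.5 kHz ≤ fs/2 = 20.4 kHz, appears at 12.5 kHz.
53.3 kHz and 69.1 kHz both map to 12.5 kHz.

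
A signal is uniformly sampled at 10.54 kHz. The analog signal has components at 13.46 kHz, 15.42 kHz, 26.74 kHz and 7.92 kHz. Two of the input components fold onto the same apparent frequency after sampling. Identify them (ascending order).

fs/2 = 5.27 kHz.
13.46 kHz mod fs = 2.92 kHz.
2.92 kHz ≤ fs/2 = 5.27 kHz, appears at 2.92 kHz.
15.42 kHz mod fs = 4.88 kHz.
4.88 kHz ≤ fs/2 = 5.27 kHz, appears at 4.88 kHz.
26.74 kHz mod fs = 5.66 kHz.
5.66 kHz > fs/2 = 5.27 kHz, folds to fs − 5.66 kHz = 4.88 kHz.
7.92 kHz > fs/2 = 5.27 kHz, folds to fs − 7.92 kHz = 2.62 kHz.
15.42 kHz and 26.74 kHz both map to 4.88 kHz.

15.42 kHz, 26.74 kHz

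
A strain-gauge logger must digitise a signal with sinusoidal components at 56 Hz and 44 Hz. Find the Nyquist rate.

112 Hz

Highest-frequency component: 56 Hz.
Nyquist rate = 2 × 56 Hz = 112 Hz.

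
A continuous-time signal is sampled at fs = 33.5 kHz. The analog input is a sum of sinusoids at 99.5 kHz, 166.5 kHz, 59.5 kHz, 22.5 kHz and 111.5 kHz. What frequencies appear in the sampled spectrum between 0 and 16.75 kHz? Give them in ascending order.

1 kHz, 7.5 kHz, 11 kHz

fs/2 = 16.75 kHz.
99.5 kHz mod fs = 32.5 kHz.
32.5 kHz > fs/2 = 16.75 kHz, folds to fs − 32.5 kHz = 1 kHz.
166.5 kHz mod fs = 32.5 kHz.
32.5 kHz > fs/2 = 16.75 kHz, folds to fs − 32.5 kHz = 1 kHz.
59.5 kHz mod fs = 26 kHz.
26 kHz > fs/2 = 16.75 kHz, folds to fs − 26 kHz = 7.5 kHz.
22.5 kHz > fs/2 = 16.75 kHz, folds to fs − 22.5 kHz = 11 kHz.
111.5 kHz mod fs = 11 kHz.
11 kHz ≤ fs/2 = 16.75 kHz, appears at 11 kHz.
Distinct values: {1 kHz, 7.5 kHz, 11 kHz}.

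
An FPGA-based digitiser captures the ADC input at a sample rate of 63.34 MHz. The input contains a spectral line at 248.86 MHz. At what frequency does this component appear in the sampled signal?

248.86 MHz mod fs = 58.84 MHz.
58.84 MHz > fs/2 = 31.67 MHz, folds to fs − 58.84 MHz = 4.5 MHz.

4.5 MHz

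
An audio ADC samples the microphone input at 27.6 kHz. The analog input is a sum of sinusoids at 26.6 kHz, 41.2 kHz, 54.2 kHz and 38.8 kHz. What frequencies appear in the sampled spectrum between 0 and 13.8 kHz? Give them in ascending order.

1 kHz, 11.2 kHz, 13.6 kHz

fs/2 = 13.8 kHz.
26.6 kHz > fs/2 = 13.8 kHz, folds to fs − 26.6 kHz = 1 kHz.
41.2 kHz mod fs = 13.6 kHz.
13.6 kHz ≤ fs/2 = 13.8 kHz, appears at 13.6 kHz.
54.2 kHz mod fs = 26.6 kHz.
26.6 kHz > fs/2 = 13.8 kHz, folds to fs − 26.6 kHz = 1 kHz.
38.8 kHz mod fs = 11.2 kHz.
11.2 kHz ≤ fs/2 = 13.8 kHz, appears at 11.2 kHz.
Distinct values: {1 kHz, 11.2 kHz, 13.6 kHz}.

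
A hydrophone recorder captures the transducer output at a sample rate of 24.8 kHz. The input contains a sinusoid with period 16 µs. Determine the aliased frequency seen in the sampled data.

T = 16 µs → f = 1/T = 62.5 kHz.
62.5 kHz mod fs = 12.9 kHz.
12.9 kHz > fs/2 = 12.4 kHz, folds to fs − 12.9 kHz = 11.9 kHz.

11.9 kHz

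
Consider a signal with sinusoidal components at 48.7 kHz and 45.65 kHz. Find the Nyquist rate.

Highest-frequency component: 48.7 kHz.
Nyquist rate = 2 × 48.7 kHz = 97.4 kHz.

97.4 kHz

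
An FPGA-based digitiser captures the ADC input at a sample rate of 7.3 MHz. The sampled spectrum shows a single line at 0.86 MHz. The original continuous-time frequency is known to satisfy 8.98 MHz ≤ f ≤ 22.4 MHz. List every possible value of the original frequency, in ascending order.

13.74 MHz, 15.46 MHz, 21.04 MHz

Frequencies that alias to 0.86 MHz are k·fs ± 0.86 MHz for integer k ≥ 0.
k=0: 0.86 MHz.
k=1: 6.44 MHz, 8.16 MHz.
k=2: 13.74 MHz, 15.46 MHz.
k=3: 21.04 MHz, 22.76 MHz.
k=4: 28.34 MHz, 30.06 MHz.
Within [8.98 MHz, 22.4 MHz]: 13.74 MHz, 15.46 MHz, 21.04 MHz.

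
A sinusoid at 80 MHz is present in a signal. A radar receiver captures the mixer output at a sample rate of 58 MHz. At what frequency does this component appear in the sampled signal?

80 MHz mod fs = 22 MHz.
22 MHz ≤ fs/2 = 29 MHz, appears at 22 MHz.

22 MHz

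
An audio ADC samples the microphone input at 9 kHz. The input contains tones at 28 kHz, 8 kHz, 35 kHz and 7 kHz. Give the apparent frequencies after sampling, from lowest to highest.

1 kHz, 2 kHz

fs/2 = 4.5 kHz.
28 kHz mod fs = 1 kHz.
1 kHz ≤ fs/2 = 4.5 kHz, appears at 1 kHz.
8 kHz > fs/2 = 4.5 kHz, folds to fs − 8 kHz = 1 kHz.
35 kHz mod fs = 8 kHz.
8 kHz > fs/2 = 4.5 kHz, folds to fs − 8 kHz = 1 kHz.
7 kHz > fs/2 = 4.5 kHz, folds to fs − 7 kHz = 2 kHz.
Distinct values: {1 kHz, 2 kHz}.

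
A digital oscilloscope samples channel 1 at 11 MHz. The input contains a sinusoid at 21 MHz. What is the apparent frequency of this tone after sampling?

1 MHz

21 MHz mod fs = 10 MHz.
10 MHz > fs/2 = 5.5 MHz, folds to fs − 10 MHz = 1 MHz.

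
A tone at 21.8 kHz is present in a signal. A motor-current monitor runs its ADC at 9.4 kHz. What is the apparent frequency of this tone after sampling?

3 kHz

21.8 kHz mod fs = 3 kHz.
3 kHz ≤ fs/2 = 4.7 kHz, appears at 3 kHz.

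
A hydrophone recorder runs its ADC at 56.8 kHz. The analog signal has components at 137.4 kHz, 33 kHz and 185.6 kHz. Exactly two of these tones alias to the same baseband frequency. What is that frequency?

23.8 kHz

fs/2 = 28.4 kHz.
137.4 kHz mod fs = 23.8 kHz.
23.8 kHz ≤ fs/2 = 28.4 kHz, appears at 23.8 kHz.
33 kHz > fs/2 = 28.4 kHz, folds to fs − 33 kHz = 23.8 kHz.
185.6 kHz mod fs = 15.2 kHz.
15.2 kHz ≤ fs/2 = 28.4 kHz, appears at 15.2 kHz.
33 kHz and 137.4 kHz both map to 23.8 kHz.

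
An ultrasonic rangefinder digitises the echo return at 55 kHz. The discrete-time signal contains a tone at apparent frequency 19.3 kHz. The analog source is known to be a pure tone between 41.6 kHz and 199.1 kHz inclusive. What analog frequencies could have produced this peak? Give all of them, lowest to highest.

74.3 kHz, 90.7 kHz, 129.3 kHz, 145.7 kHz, 184.3 kHz

Frequencies that alias to 19.3 kHz are k·fs ± 19.3 kHz for integer k ≥ 0.
k=0: 19.3 kHz.
k=1: 35.7 kHz, 74.3 kHz.
k=2: 90.7 kHz, 129.3 kHz.
k=3: 145.7 kHz, 184.3 kHz.
k=4: 200.7 kHz, 239.3 kHz.
Within [41.6 kHz, 199.1 kHz]: 74.3 kHz, 90.7 kHz, 129.3 kHz, 145.7 kHz, 184.3 kHz.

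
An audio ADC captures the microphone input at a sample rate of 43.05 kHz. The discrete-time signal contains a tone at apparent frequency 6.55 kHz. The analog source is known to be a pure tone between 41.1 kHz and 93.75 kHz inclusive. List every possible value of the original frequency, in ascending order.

Frequencies that alias to 6.55 kHz are k·fs ± 6.55 kHz for integer k ≥ 0.
k=0: 6.55 kHz.
k=1: 36.5 kHz, 49.6 kHz.
k=2: 79.55 kHz, 92.65 kHz.
k=3: 122.6 kHz, 135.7 kHz.
Within [41.1 kHz, 93.75 kHz]: 49.6 kHz, 79.55 kHz, 92.65 kHz.

49.6 kHz, 79.55 kHz, 92.65 kHz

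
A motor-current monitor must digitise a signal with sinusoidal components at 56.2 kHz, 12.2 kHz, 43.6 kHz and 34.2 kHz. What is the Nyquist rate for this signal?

Highest-frequency component: 56.2 kHz.
Nyquist rate = 2 × 56.2 kHz = 112.4 kHz.

112.4 kHz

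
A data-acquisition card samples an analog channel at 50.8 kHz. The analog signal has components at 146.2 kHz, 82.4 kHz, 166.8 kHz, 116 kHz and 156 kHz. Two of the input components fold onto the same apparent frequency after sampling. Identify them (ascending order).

fs/2 = 25.4 kHz.
146.2 kHz mod fs = 44.6 kHz.
44.6 kHz > fs/2 = 25.4 kHz, folds to fs − 44.6 kHz = 6.2 kHz.
82.4 kHz mod fs = 31.6 kHz.
31.6 kHz > fs/2 = 25.4 kHz, folds to fs − 31.6 kHz = 19.2 kHz.
166.8 kHz mod fs = 14.4 kHz.
14.4 kHz ≤ fs/2 = 25.4 kHz, appears at 14.4 kHz.
116 kHz mod fs = 14.4 kHz.
14.4 kHz ≤ fs/2 = 25.4 kHz, appears at 14.4 kHz.
156 kHz mod fs = 3.6 kHz.
3.6 kHz ≤ fs/2 = 25.4 kHz, appears at 3.6 kHz.
116 kHz and 166.8 kHz both map to 14.4 kHz.

116 kHz, 166.8 kHz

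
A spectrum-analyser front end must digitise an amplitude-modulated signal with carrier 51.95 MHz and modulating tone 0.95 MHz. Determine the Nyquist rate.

105.8 MHz

AM sidebands sit at fc ± fm = 51 MHz and 52.9 MHz.
Highest-frequency component: 52.9 MHz.
Nyquist rate = 2 × 52.9 MHz = 105.8 MHz.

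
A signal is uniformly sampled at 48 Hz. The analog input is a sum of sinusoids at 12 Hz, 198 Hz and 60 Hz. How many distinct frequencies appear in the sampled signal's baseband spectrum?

fs/2 = 24 Hz.
12 Hz ≤ fs/2 = 24 Hz, passes unchanged.
198 Hz mod fs = 6 Hz.
6 Hz ≤ fs/2 = 24 Hz, appears at 6 Hz.
60 Hz mod fs = 12 Hz.
12 Hz ≤ fs/2 = 24 Hz, appears at 12 Hz.
Distinct values: {6 Hz, 12 Hz} → 2.

2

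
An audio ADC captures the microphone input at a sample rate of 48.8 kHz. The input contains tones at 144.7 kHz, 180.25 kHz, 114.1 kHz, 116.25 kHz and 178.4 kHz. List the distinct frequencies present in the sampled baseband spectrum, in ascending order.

fs/2 = 24.4 kHz.
144.7 kHz mod fs = 47.1 kHz.
47.1 kHz > fs/2 = 24.4 kHz, folds to fs − 47.1 kHz = 1.7 kHz.
180.25 kHz mod fs = 33.85 kHz.
33.85 kHz > fs/2 = 24.4 kHz, folds to fs − 33.85 kHz = 14.95 kHz.
114.1 kHz mod fs = 16.5 kHz.
16.5 kHz ≤ fs/2 = 24.4 kHz, appears at 16.5 kHz.
116.25 kHz mod fs = 18.65 kHz.
18.65 kHz ≤ fs/2 = 24.4 kHz, appears at 18.65 kHz.
178.4 kHz mod fs = 32 kHz.
32 kHz > fs/2 = 24.4 kHz, folds to fs − 32 kHz = 16.8 kHz.
Distinct values: {1.7 kHz, 14.95 kHz, 16.5 kHz, 16.8 kHz, 18.65 kHz}.

1.7 kHz, 14.95 kHz, 16.5 kHz, 16.8 kHz, 18.65 kHz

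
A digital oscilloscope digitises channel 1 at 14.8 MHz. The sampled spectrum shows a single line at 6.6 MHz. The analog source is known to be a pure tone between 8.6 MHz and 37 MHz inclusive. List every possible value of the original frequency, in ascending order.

21.4 MHz, 23 MHz, 36.2 MHz

Frequencies that alias to 6.6 MHz are k·fs ± 6.6 MHz for integer k ≥ 0.
k=0: 6.6 MHz.
k=1: 8.2 MHz, 21.4 MHz.
k=2: 23 MHz, 36.2 MHz.
k=3: 37.8 MHz, 51 MHz.
Within [8.6 MHz, 37 MHz]: 21.4 MHz, 23 MHz, 36.2 MHz.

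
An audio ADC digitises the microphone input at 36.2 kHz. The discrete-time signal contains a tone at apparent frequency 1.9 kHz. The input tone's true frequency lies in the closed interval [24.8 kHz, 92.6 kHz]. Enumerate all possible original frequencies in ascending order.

34.3 kHz, 38.1 kHz, 70.5 kHz, 74.3 kHz

Frequencies that alias to 1.9 kHz are k·fs ± 1.9 kHz for integer k ≥ 0.
k=0: 1.9 kHz.
k=1: 34.3 kHz, 38.1 kHz.
k=2: 70.5 kHz, 74.3 kHz.
k=3: 106.7 kHz, 110.5 kHz.
Within [24.8 kHz, 92.6 kHz]: 34.3 kHz, 38.1 kHz, 70.5 kHz, 74.3 kHz.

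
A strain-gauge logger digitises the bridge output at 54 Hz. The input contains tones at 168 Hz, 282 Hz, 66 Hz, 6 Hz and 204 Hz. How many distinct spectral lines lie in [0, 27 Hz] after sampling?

2

fs/2 = 27 Hz.
168 Hz mod fs = 6 Hz.
6 Hz ≤ fs/2 = 27 Hz, appears at 6 Hz.
282 Hz mod fs = 12 Hz.
12 Hz ≤ fs/2 = 27 Hz, appears at 12 Hz.
66 Hz mod fs = 12 Hz.
12 Hz ≤ fs/2 = 27 Hz, appears at 12 Hz.
6 Hz ≤ fs/2 = 27 Hz, passes unchanged.
204 Hz mod fs = 42 Hz.
42 Hz > fs/2 = 27 Hz, folds to fs − 42 Hz = 12 Hz.
Distinct values: {6 Hz, 12 Hz} → 2.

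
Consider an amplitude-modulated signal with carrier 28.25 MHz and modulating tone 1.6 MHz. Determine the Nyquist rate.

59.7 MHz

AM sidebands sit at fc ± fm = 26.65 MHz and 29.85 MHz.
Highest-frequency component: 29.85 MHz.
Nyquist rate = 2 × 29.85 MHz = 59.7 MHz.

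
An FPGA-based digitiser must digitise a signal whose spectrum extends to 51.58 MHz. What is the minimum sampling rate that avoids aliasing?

Nyquist rate = 2 × 51.58 MHz = 103.16 MHz.

103.16 MHz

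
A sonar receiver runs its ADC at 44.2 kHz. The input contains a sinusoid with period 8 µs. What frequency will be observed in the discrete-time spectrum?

7.6 kHz

T = 8 µs → f = 1/T = 125 kHz.
125 kHz mod fs = 36.6 kHz.
36.6 kHz > fs/2 = 22.1 kHz, folds to fs − 36.6 kHz = 7.6 kHz.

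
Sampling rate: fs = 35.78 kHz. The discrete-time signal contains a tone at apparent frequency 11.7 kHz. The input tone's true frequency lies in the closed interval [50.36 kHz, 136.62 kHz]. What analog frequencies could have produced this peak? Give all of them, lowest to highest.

59.86 kHz, 83.26 kHz, 95.64 kHz, 119.04 kHz, 131.42 kHz

Frequencies that alias to 11.7 kHz are k·fs ± 11.7 kHz for integer k ≥ 0.
k=0: 11.7 kHz.
k=1: 24.08 kHz, 47.48 kHz.
k=2: 59.86 kHz, 83.26 kHz.
k=3: 95.64 kHz, 119.04 kHz.
k=4: 131.42 kHz, 154.82 kHz.
k=5: 167.2 kHz, 190.6 kHz.
Within [50.36 kHz, 136.62 kHz]: 59.86 kHz, 83.26 kHz, 95.64 kHz, 119.04 kHz, 131.42 kHz.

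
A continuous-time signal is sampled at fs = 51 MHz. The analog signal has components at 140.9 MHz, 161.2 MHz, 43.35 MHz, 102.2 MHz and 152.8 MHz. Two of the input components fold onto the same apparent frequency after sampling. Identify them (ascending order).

fs/2 = 25.5 MHz.
140.9 MHz mod fs = 38.9 MHz.
38.9 MHz > fs/2 = 25.5 MHz, folds to fs − 38.9 MHz = 12.1 MHz.
161.2 MHz mod fs = 8.2 MHz.
8.2 MHz ≤ fs/2 = 25.5 MHz, appears at 8.2 MHz.
43.35 MHz > fs/2 = 25.5 MHz, folds to fs − 43.35 MHz = 7.65 MHz.
102.2 MHz mod fs = 0.2 MHz.
0.2 MHz ≤ fs/2 = 25.5 MHz, appears at 0.2 MHz.
152.8 MHz mod fs = 50.8 MHz.
50.8 MHz > fs/2 = 25.5 MHz, folds to fs − 50.8 MHz = 0.2 MHz.
102.2 MHz and 152.8 MHz both map to 0.2 MHz.

102.2 MHz, 152.8 MHz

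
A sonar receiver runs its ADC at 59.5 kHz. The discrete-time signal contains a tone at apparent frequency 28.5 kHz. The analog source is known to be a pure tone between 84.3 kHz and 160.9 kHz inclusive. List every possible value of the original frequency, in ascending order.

Frequencies that alias to 28.5 kHz are k·fs ± 28.5 kHz for integer k ≥ 0.
k=0: 28.5 kHz.
k=1: 31 kHz, 88 kHz.
k=2: 90.5 kHz, 147.5 kHz.
k=3: 150 kHz, 207 kHz.
k=4: 209.5 kHz, 266.5 kHz.
Within [84.3 kHz, 160.9 kHz]: 88 kHz, 90.5 kHz, 147.5 kHz, 150 kHz.

88 kHz, 90.5 kHz, 147.5 kHz, 150 kHz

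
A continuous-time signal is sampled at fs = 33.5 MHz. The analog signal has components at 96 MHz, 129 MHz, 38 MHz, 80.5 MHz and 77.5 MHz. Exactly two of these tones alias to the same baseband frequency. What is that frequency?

fs/2 = 16.75 MHz.
96 MHz mod fs = 29 MHz.
29 MHz > fs/2 = 16.75 MHz, folds to fs − 29 MHz = 4.5 MHz.
129 MHz mod fs = 28.5 MHz.
28.5 MHz > fs/2 = 16.75 MHz, folds to fs − 28.5 MHz = 5 MHz.
38 MHz mod fs = 4.5 MHz.
4.5 MHz ≤ fs/2 = 16.75 MHz, appears at 4.5 MHz.
80.5 MHz mod fs = 13.5 MHz.
13.5 MHz ≤ fs/2 = 16.75 MHz, appears at 13.5 MHz.
77.5 MHz mod fs = 10.5 MHz.
10.5 MHz ≤ fs/2 = 16.75 MHz, appears at 10.5 MHz.
38 MHz and 96 MHz both map to 4.5 MHz.

4.5 MHz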